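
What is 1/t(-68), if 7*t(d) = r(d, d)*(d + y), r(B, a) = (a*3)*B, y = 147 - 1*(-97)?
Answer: 7/2441472 ≈ 2.8671e-6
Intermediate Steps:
y = 244 (y = 147 + 97 = 244)
r(B, a) = 3*B*a (r(B, a) = (3*a)*B = 3*B*a)
t(d) = 3*d²*(244 + d)/7 (t(d) = ((3*d*d)*(d + 244))/7 = ((3*d²)*(244 + d))/7 = (3*d²*(244 + d))/7 = 3*d²*(244 + d)/7)
1/t(-68) = 1/((3/7)*(-68)²*(244 - 68)) = 1/((3/7)*4624*176) = 1/(2441472/7) = 7/2441472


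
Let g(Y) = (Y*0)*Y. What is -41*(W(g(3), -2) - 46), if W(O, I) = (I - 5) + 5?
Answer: 1968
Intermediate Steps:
g(Y) = 0 (g(Y) = 0*Y = 0)
W(O, I) = I (W(O, I) = (-5 + I) + 5 = I)
-41*(W(g(3), -2) - 46) = -41*(-2 - 46) = -41*(-48) = 1968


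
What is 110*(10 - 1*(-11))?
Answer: 2310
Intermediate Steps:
110*(10 - 1*(-11)) = 110*(10 + 11) = 110*21 = 2310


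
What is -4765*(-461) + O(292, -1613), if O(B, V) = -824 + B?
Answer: 2196133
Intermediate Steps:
-4765*(-461) + O(292, -1613) = -4765*(-461) + (-824 + 292) = 2196665 - 532 = 2196133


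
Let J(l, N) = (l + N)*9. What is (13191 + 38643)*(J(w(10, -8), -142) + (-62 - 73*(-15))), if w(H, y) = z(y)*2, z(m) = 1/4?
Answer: -12466077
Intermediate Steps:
z(m) = ¼ (z(m) = 1*(¼) = ¼)
w(H, y) = ½ (w(H, y) = (¼)*2 = ½)
J(l, N) = 9*N + 9*l (J(l, N) = (N + l)*9 = 9*N + 9*l)
(13191 + 38643)*(J(w(10, -8), -142) + (-62 - 73*(-15))) = (13191 + 38643)*((9*(-142) + 9*(½)) + (-62 - 73*(-15))) = 51834*((-1278 + 9/2) + (-62 + 1095)) = 51834*(-2547/2 + 1033) = 51834*(-481/2) = -12466077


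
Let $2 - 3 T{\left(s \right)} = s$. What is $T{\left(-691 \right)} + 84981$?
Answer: $85212$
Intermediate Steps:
$T{\left(s \right)} = \frac{2}{3} - \frac{s}{3}$
$T{\left(-691 \right)} + 84981 = \left(\frac{2}{3} - - \frac{691}{3}\right) + 84981 = \left(\frac{2}{3} + \frac{691}{3}\right) + 84981 = 231 + 84981 = 85212$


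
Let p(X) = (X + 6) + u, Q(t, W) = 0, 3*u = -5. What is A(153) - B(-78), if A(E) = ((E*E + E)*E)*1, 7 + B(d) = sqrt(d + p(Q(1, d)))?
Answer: 3604993 - I*sqrt(663)/3 ≈ 3.605e+6 - 8.5829*I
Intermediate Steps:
u = -5/3 (u = (1/3)*(-5) = -5/3 ≈ -1.6667)
p(X) = 13/3 + X (p(X) = (X + 6) - 5/3 = (6 + X) - 5/3 = 13/3 + X)
B(d) = -7 + sqrt(13/3 + d) (B(d) = -7 + sqrt(d + (13/3 + 0)) = -7 + sqrt(d + 13/3) = -7 + sqrt(13/3 + d))
A(E) = E*(E + E**2) (A(E) = ((E**2 + E)*E)*1 = ((E + E**2)*E)*1 = (E*(E + E**2))*1 = E*(E + E**2))
A(153) - B(-78) = 153**2*(1 + 153) - (-7 + sqrt(39 + 9*(-78))/3) = 23409*154 - (-7 + sqrt(39 - 702)/3) = 3604986 - (-7 + sqrt(-663)/3) = 3604986 - (-7 + (I*sqrt(663))/3) = 3604986 - (-7 + I*sqrt(663)/3) = 3604986 + (7 - I*sqrt(663)/3) = 3604993 - I*sqrt(663)/3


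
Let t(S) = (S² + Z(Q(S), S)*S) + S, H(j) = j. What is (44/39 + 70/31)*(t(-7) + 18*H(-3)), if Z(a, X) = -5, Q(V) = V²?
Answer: 94162/1209 ≈ 77.884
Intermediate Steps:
t(S) = S² - 4*S (t(S) = (S² - 5*S) + S = S² - 4*S)
(44/39 + 70/31)*(t(-7) + 18*H(-3)) = (44/39 + 70/31)*(-7*(-4 - 7) + 18*(-3)) = (44*(1/39) + 70*(1/31))*(-7*(-11) - 54) = (44/39 + 70/31)*(77 - 54) = (4094/1209)*23 = 94162/1209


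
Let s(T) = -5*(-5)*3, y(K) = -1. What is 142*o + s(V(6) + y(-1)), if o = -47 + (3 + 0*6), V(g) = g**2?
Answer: -6173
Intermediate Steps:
o = -44 (o = -47 + (3 + 0) = -47 + 3 = -44)
s(T) = 75 (s(T) = 25*3 = 75)
142*o + s(V(6) + y(-1)) = 142*(-44) + 75 = -6248 + 75 = -6173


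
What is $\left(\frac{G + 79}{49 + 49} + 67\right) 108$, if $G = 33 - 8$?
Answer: $\frac{360180}{49} \approx 7350.6$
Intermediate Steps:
$G = 25$
$\left(\frac{G + 79}{49 + 49} + 67\right) 108 = \left(\frac{25 + 79}{49 + 49} + 67\right) 108 = \left(\frac{104}{98} + 67\right) 108 = \left(104 \cdot \frac{1}{98} + 67\right) 108 = \left(\frac{52}{49} + 67\right) 108 = \frac{3335}{49} \cdot 108 = \frac{360180}{49}$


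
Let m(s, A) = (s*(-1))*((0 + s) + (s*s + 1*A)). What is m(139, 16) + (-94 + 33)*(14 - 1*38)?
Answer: -2705700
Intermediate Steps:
m(s, A) = -s*(A + s + s**2) (m(s, A) = (-s)*(s + (s**2 + A)) = (-s)*(s + (A + s**2)) = (-s)*(A + s + s**2) = -s*(A + s + s**2))
m(139, 16) + (-94 + 33)*(14 - 1*38) = -1*139*(16 + 139 + 139**2) + (-94 + 33)*(14 - 1*38) = -1*139*(16 + 139 + 19321) - 61*(14 - 38) = -1*139*19476 - 61*(-24) = -2707164 + 1464 = -2705700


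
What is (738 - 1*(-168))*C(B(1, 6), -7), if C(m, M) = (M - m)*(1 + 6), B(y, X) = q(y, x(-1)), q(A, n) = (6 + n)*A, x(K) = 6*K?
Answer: -44394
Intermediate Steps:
q(A, n) = A*(6 + n)
B(y, X) = 0 (B(y, X) = y*(6 + 6*(-1)) = y*(6 - 6) = y*0 = 0)
C(m, M) = -7*m + 7*M (C(m, M) = (M - m)*7 = -7*m + 7*M)
(738 - 1*(-168))*C(B(1, 6), -7) = (738 - 1*(-168))*(-7*0 + 7*(-7)) = (738 + 168)*(0 - 49) = 906*(-49) = -44394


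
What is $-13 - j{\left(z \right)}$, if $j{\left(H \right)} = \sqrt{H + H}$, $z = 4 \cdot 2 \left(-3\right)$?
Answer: $-13 - 4 i \sqrt{3} \approx -13.0 - 6.9282 i$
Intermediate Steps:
$z = -24$ ($z = 8 \left(-3\right) = -24$)
$j{\left(H \right)} = \sqrt{2} \sqrt{H}$ ($j{\left(H \right)} = \sqrt{2 H} = \sqrt{2} \sqrt{H}$)
$-13 - j{\left(z \right)} = -13 - \sqrt{2} \sqrt{-24} = -13 - \sqrt{2} \cdot 2 i \sqrt{6} = -13 - 4 i \sqrt{3}$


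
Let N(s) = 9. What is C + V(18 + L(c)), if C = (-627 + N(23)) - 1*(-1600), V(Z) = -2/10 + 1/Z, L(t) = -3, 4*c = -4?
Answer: 14728/15 ≈ 981.87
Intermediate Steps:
c = -1 (c = (1/4)*(-4) = -1)
V(Z) = -1/5 + 1/Z (V(Z) = -2*1/10 + 1/Z = -1/5 + 1/Z)
C = 982 (C = (-627 + 9) - 1*(-1600) = -618 + 1600 = 982)
C + V(18 + L(c)) = 982 + (5 - (18 - 3))/(5*(18 - 3)) = 982 + (1/5)*(5 - 1*15)/15 = 982 + (1/5)*(1/15)*(5 - 15) = 982 + (1/5)*(1/15)*(-10) = 982 - 2/15 = 14728/15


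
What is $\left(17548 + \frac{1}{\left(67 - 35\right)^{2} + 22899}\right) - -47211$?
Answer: $\frac{1549229558}{23923} \approx 64759.0$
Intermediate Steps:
$\left(17548 + \frac{1}{\left(67 - 35\right)^{2} + 22899}\right) - -47211 = \left(17548 + \frac{1}{32^{2} + 22899}\right) + 47211 = \left(17548 + \frac{1}{1024 + 22899}\right) + 47211 = \left(17548 + \frac{1}{23923}\right) + 47211 = \frac{419800805}{23923} + 47211 = \frac{1549229558}{23923}$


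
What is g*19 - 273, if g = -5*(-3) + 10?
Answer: 202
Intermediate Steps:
g = 25 (g = 15 + 10 = 25)
g*19 - 273 = 25*19 - 273 = 475 - 273 = 202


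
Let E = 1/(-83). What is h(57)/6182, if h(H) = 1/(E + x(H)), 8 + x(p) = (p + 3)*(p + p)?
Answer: 83/3505534010 ≈ 2.3677e-8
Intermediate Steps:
x(p) = -8 + 2*p*(3 + p) (x(p) = -8 + (p + 3)*(p + p) = -8 + (3 + p)*(2*p) = -8 + 2*p*(3 + p))
E = -1/83 ≈ -0.012048
h(H) = 1/(-665/83 + 2*H² + 6*H) (h(H) = 1/(-1/83 + (-8 + 2*H² + 6*H)) = 1/(-665/83 + 2*H² + 6*H))
h(57)/6182 = (83/(-665 + 166*57² + 498*57))/6182 = (83/(-665 + 166*3249 + 28386))*(1/6182) = (83/(-665 + 539334 + 28386))*(1/6182) = (83/567055)*(1/6182) = 83/3505534010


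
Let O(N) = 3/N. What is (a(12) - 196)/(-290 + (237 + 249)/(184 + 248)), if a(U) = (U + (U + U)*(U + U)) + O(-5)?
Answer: -15656/11555 ≈ -1.3549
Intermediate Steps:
a(U) = -3/5 + U + 4*U**2 (a(U) = (U + (U + U)*(U + U)) + 3/(-5) = (U + (2*U)*(2*U)) + 3*(-1/5) = (U + 4*U**2) - 3/5 = -3/5 + U + 4*U**2)
(a(12) - 196)/(-290 + (237 + 249)/(184 + 248)) = ((-3/5 + 12 + 4*12**2) - 196)/(-290 + (237 + 249)/(184 + 248)) = ((-3/5 + 12 + 4*144) - 196)/(-290 + 486/432) = ((-3/5 + 12 + 576) - 196)/(-290 + 486*(1/432)) = (2937/5 - 196)/(-290 + 9/8) = 1957/(5*(-2311/8)) = (1957/5)*(-8/2311) = -15656/11555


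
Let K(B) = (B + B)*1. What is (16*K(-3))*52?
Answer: -4992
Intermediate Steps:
K(B) = 2*B (K(B) = (2*B)*1 = 2*B)
(16*K(-3))*52 = (16*(2*(-3)))*52 = (16*(-6))*52 = -96*52 = -4992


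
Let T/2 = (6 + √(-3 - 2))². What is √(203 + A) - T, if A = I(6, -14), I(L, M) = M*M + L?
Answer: -62 + √5*(9 - 24*I) ≈ -41.875 - 53.666*I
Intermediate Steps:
I(L, M) = L + M² (I(L, M) = M² + L = L + M²)
A = 202 (A = 6 + (-14)² = 6 + 196 = 202)
T = 2*(6 + I*√5)² (T = 2*(6 + √(-3 - 2))² = 2*(6 + √(-5))² = 2*(6 + I*√5)² ≈ 62.0 + 53.666*I)
√(203 + A) - T = √(203 + 202) - (62 + 24*I*√5) = √405 + (-62 - 24*I*√5) = 9*√5 + (-62 - 24*I*√5) = -62 + 9*√5 - 24*I*√5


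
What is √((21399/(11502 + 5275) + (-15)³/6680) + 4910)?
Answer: √616781232930227462/11207036 ≈ 70.077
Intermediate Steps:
√((21399/(11502 + 5275) + (-15)³/6680) + 4910) = √((21399/16777 - 3375*1/6680) + 4910) = √((21399*(1/16777) - 675/1336) + 4910) = √((21399/16777 - 675/1336) + 4910) = √(17264589/22414072 + 4910) = √(110070358109/22414072) = √616781232930227462/11207036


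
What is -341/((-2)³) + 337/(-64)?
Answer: 2391/64 ≈ 37.359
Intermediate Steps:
-341/((-2)³) + 337/(-64) = -341/(-8) + 337*(-1/64) = -341*(-⅛) - 337/64 = 341/8 - 337/64 = 2391/64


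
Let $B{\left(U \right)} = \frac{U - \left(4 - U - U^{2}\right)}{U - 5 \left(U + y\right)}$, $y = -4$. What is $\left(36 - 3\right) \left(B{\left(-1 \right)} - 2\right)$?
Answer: $- \frac{583}{8} \approx -72.875$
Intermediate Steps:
$B{\left(U \right)} = \frac{-4 + U^{2} + 2 U}{20 - 4 U}$ ($B{\left(U \right)} = \frac{U - \left(4 - U - U^{2}\right)}{U - 5 \left(U - 4\right)} = \frac{U - \left(4 - U - U^{2}\right)}{U - 5 \left(-4 + U\right)} = \frac{U - \left(4 - U - U^{2}\right)}{U - \left(-20 + 5 U\right)} = \frac{U + \left(-4 + U + U^{2}\right)}{20 - 4 U} = \frac{-4 + U^{2} + 2 U}{20 - 4 U}$)
$\left(36 - 3\right) \left(B{\left(-1 \right)} - 2\right) = \left(36 - 3\right) \left(\frac{4 - \left(-1\right)^{2} - -2}{4 \left(-5 - 1\right)} - 2\right) = 33 \left(\frac{4 - 1 + 2}{4 \left(-6\right)} - 2\right) = 33 \left(\frac{1}{4} \left(- \frac{1}{6}\right) \left(4 - 1 + 2\right) - 2\right) = 33 \left(\frac{1}{4} \left(- \frac{1}{6}\right) 5 - 2\right) = 33 \left(- \frac{5}{24} - 2\right) = 33 \left(- \frac{53}{24}\right) = - \frac{583}{8}$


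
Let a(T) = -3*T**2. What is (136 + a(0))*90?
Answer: 12240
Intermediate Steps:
(136 + a(0))*90 = (136 - 3*0**2)*90 = (136 - 3*0)*90 = (136 + 0)*90 = 136*90 = 12240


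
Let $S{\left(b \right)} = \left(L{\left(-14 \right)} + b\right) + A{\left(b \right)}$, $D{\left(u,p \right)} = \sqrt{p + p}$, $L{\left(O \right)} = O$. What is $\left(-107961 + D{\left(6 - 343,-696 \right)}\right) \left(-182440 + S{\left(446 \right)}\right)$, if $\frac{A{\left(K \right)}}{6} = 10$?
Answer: $19643288028 - 727792 i \sqrt{87} \approx 1.9643 \cdot 10^{10} - 6.7884 \cdot 10^{6} i$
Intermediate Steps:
$A{\left(K \right)} = 60$ ($A{\left(K \right)} = 6 \cdot 10 = 60$)
$D{\left(u,p \right)} = \sqrt{2} \sqrt{p}$ ($D{\left(u,p \right)} = \sqrt{2 p} = \sqrt{2} \sqrt{p}$)
$S{\left(b \right)} = 46 + b$ ($S{\left(b \right)} = \left(-14 + b\right) + 60 = 46 + b$)
$\left(-107961 + D{\left(6 - 343,-696 \right)}\right) \left(-182440 + S{\left(446 \right)}\right) = \left(-107961 + \sqrt{2} \sqrt{-696}\right) \left(-182440 + \left(46 + 446\right)\right) = \left(-107961 + \sqrt{2} \cdot 2 i \sqrt{174}\right) \left(-182440 + 492\right) = \left(-107961 + 4 i \sqrt{87}\right) \left(-181948\right) = 19643288028 - 727792 i \sqrt{87}$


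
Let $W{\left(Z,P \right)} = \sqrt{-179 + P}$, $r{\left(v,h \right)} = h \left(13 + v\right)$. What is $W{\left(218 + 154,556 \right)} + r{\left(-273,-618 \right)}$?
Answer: $160680 + \sqrt{377} \approx 1.607 \cdot 10^{5}$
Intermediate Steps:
$W{\left(218 + 154,556 \right)} + r{\left(-273,-618 \right)} = \sqrt{-179 + 556} - 618 \left(13 - 273\right) = \sqrt{377} - -160680 = \sqrt{377} + 160680 = 160680 + \sqrt{377}$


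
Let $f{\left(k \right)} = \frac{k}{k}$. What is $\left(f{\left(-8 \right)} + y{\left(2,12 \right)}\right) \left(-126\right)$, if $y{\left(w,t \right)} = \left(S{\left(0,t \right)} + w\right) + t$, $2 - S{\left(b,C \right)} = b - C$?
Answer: $-3654$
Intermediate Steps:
$f{\left(k \right)} = 1$
$S{\left(b,C \right)} = 2 + C - b$ ($S{\left(b,C \right)} = 2 - \left(b - C\right) = 2 + \left(C - b\right) = 2 + C - b$)
$y{\left(w,t \right)} = 2 + w + 2 t$ ($y{\left(w,t \right)} = \left(\left(2 + t - 0\right) + w\right) + t = \left(\left(2 + t + 0\right) + w\right) + t = \left(\left(2 + t\right) + w\right) + t = \left(2 + t + w\right) + t = 2 + w + 2 t$)
$\left(f{\left(-8 \right)} + y{\left(2,12 \right)}\right) \left(-126\right) = \left(1 + \left(2 + 2 + 2 \cdot 12\right)\right) \left(-126\right) = \left(1 + \left(2 + 2 + 24\right)\right) \left(-126\right) = \left(1 + 28\right) \left(-126\right) = 29 \left(-126\right) = -3654$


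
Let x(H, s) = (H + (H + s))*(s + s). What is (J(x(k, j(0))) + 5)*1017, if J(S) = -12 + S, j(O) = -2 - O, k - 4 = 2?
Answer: -47799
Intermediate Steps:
k = 6 (k = 4 + 2 = 6)
x(H, s) = 2*s*(s + 2*H) (x(H, s) = (s + 2*H)*(2*s) = 2*s*(s + 2*H))
(J(x(k, j(0))) + 5)*1017 = ((-12 + 2*(-2 - 1*0)*((-2 - 1*0) + 2*6)) + 5)*1017 = ((-12 + 2*(-2 + 0)*((-2 + 0) + 12)) + 5)*1017 = ((-12 + 2*(-2)*(-2 + 12)) + 5)*1017 = ((-12 + 2*(-2)*10) + 5)*1017 = ((-12 - 40) + 5)*1017 = (-52 + 5)*1017 = -47*1017 = -47799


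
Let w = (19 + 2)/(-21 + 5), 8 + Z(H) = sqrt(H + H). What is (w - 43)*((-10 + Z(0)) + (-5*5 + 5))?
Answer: 13471/8 ≈ 1683.9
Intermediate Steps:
Z(H) = -8 + sqrt(2)*sqrt(H) (Z(H) = -8 + sqrt(H + H) = -8 + sqrt(2*H) = -8 + sqrt(2)*sqrt(H))
w = -21/16 (w = 21/(-16) = 21*(-1/16) = -21/16 ≈ -1.3125)
(w - 43)*((-10 + Z(0)) + (-5*5 + 5)) = (-21/16 - 43)*((-10 + (-8 + sqrt(2)*sqrt(0))) + (-5*5 + 5)) = -709*((-10 + (-8 + sqrt(2)*0)) + (-25 + 5))/16 = -709*((-10 + (-8 + 0)) - 20)/16 = -709*((-10 - 8) - 20)/16 = -709*(-18 - 20)/16 = -709/16*(-38) = 13471/8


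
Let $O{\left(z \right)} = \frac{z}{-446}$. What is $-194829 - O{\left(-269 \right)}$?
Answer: $- \frac{86894003}{446} \approx -1.9483 \cdot 10^{5}$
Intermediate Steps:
$O{\left(z \right)} = - \frac{z}{446}$ ($O{\left(z \right)} = z \left(- \frac{1}{446}\right) = - \frac{z}{446}$)
$-194829 - O{\left(-269 \right)} = -194829 - \left(- \frac{1}{446}\right) \left(-269\right) = -194829 - \frac{269}{446} = - \frac{86894003}{446}$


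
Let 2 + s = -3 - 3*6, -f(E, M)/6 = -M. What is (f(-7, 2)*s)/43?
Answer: -276/43 ≈ -6.4186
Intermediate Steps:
f(E, M) = 6*M (f(E, M) = -(-6)*M = 6*M)
s = -23 (s = -2 + (-3 - 3*6) = -2 + (-3 - 18) = -2 - 21 = -23)
(f(-7, 2)*s)/43 = ((6*2)*(-23))/43 = (12*(-23))*(1/43) = -276*1/43 = -276/43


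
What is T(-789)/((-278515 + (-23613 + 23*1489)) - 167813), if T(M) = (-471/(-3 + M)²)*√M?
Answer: 157*I*√789/91098387072 ≈ 4.8409e-8*I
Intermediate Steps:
T(M) = -471*√M/(-3 + M)² (T(M) = (-471/(-3 + M)²)*√M = -471*√M/(-3 + M)²)
T(-789)/((-278515 + (-23613 + 23*1489)) - 167813) = (-471*√(-789)/(-3 - 789)²)/((-278515 + (-23613 + 23*1489)) - 167813) = (-471*I*√789/(-792)²)/((-278515 + (-23613 + 34247)) - 167813) = (-471*I*√789*1/627264)/((-278515 + 10634) - 167813) = (-157*I*√789/209088)/(-267881 - 167813) = -157*I*√789/209088/(-435694) = -157*I*√789/209088*(-1/435694) = 157*I*√789/91098387072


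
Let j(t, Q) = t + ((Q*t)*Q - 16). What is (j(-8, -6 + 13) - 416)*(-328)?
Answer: 272896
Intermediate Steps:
j(t, Q) = -16 + t + t*Q² (j(t, Q) = t + (t*Q² - 16) = t + (-16 + t*Q²) = -16 + t + t*Q²)
(j(-8, -6 + 13) - 416)*(-328) = ((-16 - 8 - 8*(-6 + 13)²) - 416)*(-328) = ((-16 - 8 - 8*7²) - 416)*(-328) = ((-16 - 8 - 8*49) - 416)*(-328) = ((-16 - 8 - 392) - 416)*(-328) = (-416 - 416)*(-328) = -832*(-328) = 272896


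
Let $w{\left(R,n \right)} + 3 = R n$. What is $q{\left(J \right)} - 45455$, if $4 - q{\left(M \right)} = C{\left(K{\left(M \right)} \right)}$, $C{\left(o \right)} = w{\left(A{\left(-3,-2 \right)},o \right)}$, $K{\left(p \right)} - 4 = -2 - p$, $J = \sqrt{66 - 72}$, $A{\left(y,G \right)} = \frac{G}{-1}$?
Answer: $-45452 + 2 i \sqrt{6} \approx -45452.0 + 4.899 i$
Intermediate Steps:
$A{\left(y,G \right)} = - G$ ($A{\left(y,G \right)} = G \left(-1\right) = - G$)
$J = i \sqrt{6}$ ($J = \sqrt{-6} = i \sqrt{6} \approx 2.4495 i$)
$w{\left(R,n \right)} = -3 + R n$
$K{\left(p \right)} = 2 - p$ ($K{\left(p \right)} = 4 - \left(2 + p\right) = 2 - p$)
$C{\left(o \right)} = -3 + 2 o$ ($C{\left(o \right)} = -3 + \left(-1\right) \left(-2\right) o = -3 + 2 o$)
$q{\left(M \right)} = 3 + 2 M$ ($q{\left(M \right)} = 4 - \left(-3 + 2 \left(2 - M\right)\right) = 4 - \left(-3 - \left(-4 + 2 M\right)\right) = 4 - \left(1 - 2 M\right) = 4 + \left(-1 + 2 M\right) = 3 + 2 M$)
$q{\left(J \right)} - 45455 = \left(3 + 2 i \sqrt{6}\right) - 45455 = -45452 + 2 i \sqrt{6}$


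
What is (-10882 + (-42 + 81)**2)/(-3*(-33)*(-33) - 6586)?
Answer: 9361/9853 ≈ 0.95007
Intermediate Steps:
(-10882 + (-42 + 81)**2)/(-3*(-33)*(-33) - 6586) = (-10882 + 39**2)/(99*(-33) - 6586) = (-10882 + 1521)/(-3267 - 6586) = -9361/(-9853) = -9361*(-1/9853) = 9361/9853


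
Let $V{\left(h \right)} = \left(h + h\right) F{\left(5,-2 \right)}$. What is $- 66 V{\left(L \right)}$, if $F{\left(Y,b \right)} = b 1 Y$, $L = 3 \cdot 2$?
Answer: $7920$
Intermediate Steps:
$L = 6$
$F{\left(Y,b \right)} = Y b$ ($F{\left(Y,b \right)} = b Y = Y b$)
$V{\left(h \right)} = - 20 h$ ($V{\left(h \right)} = \left(h + h\right) 5 \left(-2\right) = 2 h \left(-10\right) = - 20 h$)
$- 66 V{\left(L \right)} = - 66 \left(\left(-20\right) 6\right) = \left(-66\right) \left(-120\right) = 7920$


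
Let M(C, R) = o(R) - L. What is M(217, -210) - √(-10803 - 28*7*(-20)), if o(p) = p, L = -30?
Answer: -180 - I*√6883 ≈ -180.0 - 82.964*I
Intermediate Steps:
M(C, R) = 30 + R (M(C, R) = R - 1*(-30) = R + 30 = 30 + R)
M(217, -210) - √(-10803 - 28*7*(-20)) = (30 - 210) - √(-10803 - 28*7*(-20)) = -180 - √(-10803 - 196*(-20)) = -180 - √(-10803 + 3920) = -180 - √(-6883) = -180 - I*√6883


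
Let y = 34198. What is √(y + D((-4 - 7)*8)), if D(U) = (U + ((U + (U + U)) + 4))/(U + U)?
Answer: √16552789/22 ≈ 184.93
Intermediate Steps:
D(U) = (4 + 4*U)/(2*U) (D(U) = (U + ((U + 2*U) + 4))/((2*U)) = (U + (3*U + 4))*(1/(2*U)) = (U + (4 + 3*U))*(1/(2*U)) = (4 + 4*U)*(1/(2*U)) = (4 + 4*U)/(2*U))
√(y + D((-4 - 7)*8)) = √(34198 + (2 + 2/(((-4 - 7)*8)))) = √(34198 + (2 + 2/((-11*8)))) = √(34198 + (2 + 2/(-88))) = √(34198 + (2 + 2*(-1/88))) = √(34198 + (2 - 1/44)) = √(34198 + 87/44) = √(1504799/44) = √16552789/22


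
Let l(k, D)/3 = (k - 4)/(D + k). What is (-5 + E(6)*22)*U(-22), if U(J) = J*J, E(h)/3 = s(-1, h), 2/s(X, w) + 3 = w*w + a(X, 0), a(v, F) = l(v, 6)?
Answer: -1452/5 ≈ -290.40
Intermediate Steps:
l(k, D) = 3*(-4 + k)/(D + k) (l(k, D) = 3*((k - 4)/(D + k)) = 3*((-4 + k)/(D + k)) = 3*(-4 + k)/(D + k))
a(v, F) = 3*(-4 + v)/(6 + v)
s(X, w) = 2/(-3 + w² + 3*(-4 + X)/(6 + X)) (s(X, w) = 2/(-3 + (w*w + 3*(-4 + X)/(6 + X))) = 2/(-3 + (w² + 3*(-4 + X)/(6 + X))) = 2/(-3 + w² + 3*(-4 + X)/(6 + X)))
E(h) = 30/(-30 + 5*h²) (E(h) = 3*(2*(6 - 1)/(-30 + 6*h² - h²)) = 3*(2*5/(-30 + 5*h²)) = 3*(10/(-30 + 5*h²)) = 30/(-30 + 5*h²))
U(J) = J²
(-5 + E(6)*22)*U(-22) = (-5 + (6/(-6 + 6²))*22)*(-22)² = (-5 + (6/(-6 + 36))*22)*484 = (-5 + (6/30)*22)*484 = (-5 + (6*(1/30))*22)*484 = (-5 + (⅕)*22)*484 = (-5 + 22/5)*484 = -⅗*484 = -1452/5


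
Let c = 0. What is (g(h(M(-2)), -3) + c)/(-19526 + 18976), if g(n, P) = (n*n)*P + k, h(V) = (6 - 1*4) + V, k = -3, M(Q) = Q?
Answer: 3/550 ≈ 0.0054545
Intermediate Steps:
h(V) = 2 + V (h(V) = (6 - 4) + V = 2 + V)
g(n, P) = -3 + P*n**2 (g(n, P) = (n*n)*P - 3 = n**2*P - 3 = P*n**2 - 3 = -3 + P*n**2)
(g(h(M(-2)), -3) + c)/(-19526 + 18976) = ((-3 - 3*(2 - 2)**2) + 0)/(-19526 + 18976) = ((-3 - 3*0**2) + 0)/(-550) = -((-3 - 3*0) + 0)/550 = -((-3 + 0) + 0)/550 = -(-3 + 0)/550 = -1/550*(-3) = 3/550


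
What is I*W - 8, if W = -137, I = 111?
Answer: -15215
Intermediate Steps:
I*W - 8 = 111*(-137) - 8 = -15207 - 8 = -15215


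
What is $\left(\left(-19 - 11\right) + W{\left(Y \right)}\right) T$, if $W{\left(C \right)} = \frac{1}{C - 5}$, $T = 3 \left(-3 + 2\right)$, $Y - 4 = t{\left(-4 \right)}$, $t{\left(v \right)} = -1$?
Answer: $\frac{183}{2} \approx 91.5$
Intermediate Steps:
$Y = 3$ ($Y = 4 - 1 = 3$)
$T = -3$ ($T = 3 \left(-1\right) = -3$)
$W{\left(C \right)} = \frac{1}{-5 + C}$
$\left(\left(-19 - 11\right) + W{\left(Y \right)}\right) T = \left(\left(-19 - 11\right) + \frac{1}{-5 + 3}\right) \left(-3\right) = \left(\left(-19 - 11\right) + \frac{1}{-2}\right) \left(-3\right) = \left(-30 - \frac{1}{2}\right) \left(-3\right) = \left(- \frac{61}{2}\right) \left(-3\right) = \frac{183}{2}$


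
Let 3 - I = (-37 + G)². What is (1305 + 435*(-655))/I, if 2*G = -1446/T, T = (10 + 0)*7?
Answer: 1389738000/10961269 ≈ 126.79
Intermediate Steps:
T = 70 (T = 10*7 = 70)
G = -723/70 (G = (-1446/70)/2 = (-1446*1/70)/2 = (½)*(-723/35) = -723/70 ≈ -10.329)
I = -10961269/4900 (I = 3 - (-37 - 723/70)² = 3 - (-3313/70)² = 3 - 1*10975969/4900 = 3 - 10975969/4900 = -10961269/4900 ≈ -2237.0)
(1305 + 435*(-655))/I = (1305 + 435*(-655))/(-10961269/4900) = (1305 - 284925)*(-4900/10961269) = -283620*(-4900/10961269) = 1389738000/10961269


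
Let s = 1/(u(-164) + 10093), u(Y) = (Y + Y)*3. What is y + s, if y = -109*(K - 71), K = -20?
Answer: 90352172/9109 ≈ 9919.0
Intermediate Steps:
y = 9919 (y = -109*(-20 - 71) = -109*(-91) = 9919)
u(Y) = 6*Y (u(Y) = (2*Y)*3 = 6*Y)
s = 1/9109 (s = 1/(6*(-164) + 10093) = 1/(-984 + 10093) = 1/9109 ≈ 0.00010978)
y + s = 9919 + 1/9109 = 90352172/9109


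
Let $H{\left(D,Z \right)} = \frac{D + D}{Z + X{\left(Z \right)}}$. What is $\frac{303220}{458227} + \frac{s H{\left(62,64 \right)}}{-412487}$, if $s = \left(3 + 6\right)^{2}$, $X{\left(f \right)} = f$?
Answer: $\frac{4001227252483}{6048405777568} \approx 0.66153$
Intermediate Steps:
$H{\left(D,Z \right)} = \frac{D}{Z}$ ($H{\left(D,Z \right)} = \frac{D + D}{Z + Z} = \frac{2 D}{2 Z} = 2 D \frac{1}{2 Z} = \frac{D}{Z}$)
$s = 81$ ($s = 9^{2} = 81$)
$\frac{303220}{458227} + \frac{s H{\left(62,64 \right)}}{-412487} = \frac{303220}{458227} + \frac{81 \cdot \frac{62}{64}}{-412487} = 303220 \cdot \frac{1}{458227} + 81 \cdot 62 \cdot \frac{1}{64} \left(- \frac{1}{412487}\right) = \frac{303220}{458227} + 81 \cdot \frac{31}{32} \left(- \frac{1}{412487}\right) = \frac{303220}{458227} + \frac{2511}{32} \left(- \frac{1}{412487}\right) = \frac{303220}{458227} - \frac{2511}{13199584} = \frac{4001227252483}{6048405777568}$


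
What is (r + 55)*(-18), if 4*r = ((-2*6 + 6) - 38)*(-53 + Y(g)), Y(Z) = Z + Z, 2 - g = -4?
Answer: -9108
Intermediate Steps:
g = 6 (g = 2 - 1*(-4) = 2 + 4 = 6)
Y(Z) = 2*Z
r = 451 (r = (((-2*6 + 6) - 38)*(-53 + 2*6))/4 = (((-12 + 6) - 38)*(-53 + 12))/4 = ((-6 - 38)*(-41))/4 = (-44*(-41))/4 = (1/4)*1804 = 451)
(r + 55)*(-18) = (451 + 55)*(-18) = 506*(-18) = -9108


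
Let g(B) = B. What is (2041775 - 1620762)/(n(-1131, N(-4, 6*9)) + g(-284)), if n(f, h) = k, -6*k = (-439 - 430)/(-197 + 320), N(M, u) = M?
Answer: -310707594/208723 ≈ -1488.6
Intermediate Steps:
k = 869/738 (k = -(-439 - 430)/(6*(-197 + 320)) = -(-869)/(6*123) = -⅙*(-869/123) = 869/738 ≈ 1.1775)
n(f, h) = 869/738
(2041775 - 1620762)/(n(-1131, N(-4, 6*9)) + g(-284)) = (2041775 - 1620762)/(869/738 - 284) = 421013/(-208723/738) = 421013*(-738/208723) = -310707594/208723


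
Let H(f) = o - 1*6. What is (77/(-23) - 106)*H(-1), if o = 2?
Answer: 10060/23 ≈ 437.39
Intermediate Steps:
H(f) = -4 (H(f) = 2 - 1*6 = 2 - 6 = -4)
(77/(-23) - 106)*H(-1) = (77/(-23) - 106)*(-4) = (77*(-1/23) - 106)*(-4) = (-77/23 - 106)*(-4) = -2515/23*(-4) = 10060/23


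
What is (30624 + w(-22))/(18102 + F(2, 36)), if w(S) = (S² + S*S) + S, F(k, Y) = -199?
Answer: 31570/17903 ≈ 1.7634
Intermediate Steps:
w(S) = S + 2*S² (w(S) = (S² + S²) + S = 2*S² + S = S + 2*S²)
(30624 + w(-22))/(18102 + F(2, 36)) = (30624 - 22*(1 + 2*(-22)))/(18102 - 199) = (30624 - 22*(1 - 44))/17903 = (30624 - 22*(-43))*(1/17903) = (30624 + 946)*(1/17903) = 31570*(1/17903) = 31570/17903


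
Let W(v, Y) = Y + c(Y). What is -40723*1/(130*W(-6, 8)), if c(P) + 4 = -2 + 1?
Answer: -40723/390 ≈ -104.42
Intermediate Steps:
c(P) = -5 (c(P) = -4 + (-2 + 1) = -4 - 1 = -5)
W(v, Y) = -5 + Y (W(v, Y) = Y - 5 = -5 + Y)
-40723*1/(130*W(-6, 8)) = -40723*1/(130*(-5 + 8)) = -40723/(3*130) = -40723/390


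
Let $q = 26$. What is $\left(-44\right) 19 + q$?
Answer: $-810$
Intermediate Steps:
$\left(-44\right) 19 + q = \left(-44\right) 19 + 26 = -836 + 26 = -810$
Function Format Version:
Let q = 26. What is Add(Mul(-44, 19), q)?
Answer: -810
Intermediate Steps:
Add(Mul(-44, 19), q) = Add(Mul(-44, 19), 26) = Add(-836, 26) = -810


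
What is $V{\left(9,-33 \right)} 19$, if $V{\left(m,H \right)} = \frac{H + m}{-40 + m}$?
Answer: $\frac{456}{31} \approx 14.71$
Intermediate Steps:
$V{\left(m,H \right)} = \frac{H + m}{-40 + m}$
$V{\left(9,-33 \right)} 19 = \frac{-33 + 9}{-40 + 9} \cdot 19 = \frac{1}{-31} \left(-24\right) 19 = \left(- \frac{1}{31}\right) \left(-24\right) 19 = \frac{24}{31} \cdot 19 = \frac{456}{31}$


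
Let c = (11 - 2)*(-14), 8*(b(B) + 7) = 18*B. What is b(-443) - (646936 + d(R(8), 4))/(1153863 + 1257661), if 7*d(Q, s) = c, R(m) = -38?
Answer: -2421214133/2411524 ≈ -1004.0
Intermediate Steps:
b(B) = -7 + 9*B/4 (b(B) = -7 + (18*B)/8 = -7 + 9*B/4)
c = -126 (c = 9*(-14) = -126)
d(Q, s) = -18 (d(Q, s) = (1/7)*(-126) = -18)
b(-443) - (646936 + d(R(8), 4))/(1153863 + 1257661) = (-7 + (9/4)*(-443)) - (646936 - 18)/(1153863 + 1257661) = (-7 - 3987/4) - 646918/2411524 = -4015/4 - 646918/2411524 = -4015/4 - 1*323459/1205762 = -4015/4 - 323459/1205762 = -2421214133/2411524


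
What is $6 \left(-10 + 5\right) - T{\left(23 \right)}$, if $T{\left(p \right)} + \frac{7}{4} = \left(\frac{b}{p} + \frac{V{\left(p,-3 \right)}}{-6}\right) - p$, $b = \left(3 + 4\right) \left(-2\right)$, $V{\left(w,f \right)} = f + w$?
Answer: $- \frac{361}{276} \approx -1.308$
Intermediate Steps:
$b = -14$ ($b = 7 \left(-2\right) = -14$)
$T{\left(p \right)} = - \frac{5}{4} - \frac{14}{p} - \frac{7 p}{6}$ ($T{\left(p \right)} = - \frac{7}{4} - \left(p + \frac{14}{p} - \frac{-3 + p}{-6}\right) = - \frac{7}{4} - \left(p + \frac{14}{p} - \left(-3 + p\right) \left(- \frac{1}{6}\right)\right) = - \frac{7}{4} - \left(- \frac{1}{2} + \frac{14}{p} + \frac{7 p}{6}\right) = - \frac{5}{4} - \frac{14}{p} - \frac{7 p}{6}$)
$6 \left(-10 + 5\right) - T{\left(23 \right)} = 6 \left(-10 + 5\right) - \frac{-168 + 23 \left(-15 - 322\right)}{12 \cdot 23} = 6 \left(-5\right) - \frac{1}{12} \cdot \frac{1}{23} \left(-168 + 23 \left(-15 - 322\right)\right) = -30 - \frac{1}{12} \cdot \frac{1}{23} \left(-168 + 23 \left(-337\right)\right) = -30 - \frac{1}{12} \cdot \frac{1}{23} \left(-168 - 7751\right) = -30 - \frac{1}{12} \cdot \frac{1}{23} \left(-7919\right) = -30 - - \frac{7919}{276} = -30 + \frac{7919}{276} = - \frac{361}{276}$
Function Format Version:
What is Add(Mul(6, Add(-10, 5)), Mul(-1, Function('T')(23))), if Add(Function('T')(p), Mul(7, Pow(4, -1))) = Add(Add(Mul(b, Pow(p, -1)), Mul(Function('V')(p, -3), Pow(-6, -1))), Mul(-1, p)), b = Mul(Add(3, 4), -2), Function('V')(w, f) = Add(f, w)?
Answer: Rational(-361, 276) ≈ -1.3080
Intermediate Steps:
b = -14 (b = Mul(7, -2) = -14)
Function('T')(p) = Add(Rational(-5, 4), Mul(-14, Pow(p, -1)), Mul(Rational(-7, 6), p)) (Function('T')(p) = Add(Rational(-7, 4), Add(Add(Mul(-14, Pow(p, -1)), Mul(Add(-3, p), Pow(-6, -1))), Mul(-1, p))) = Add(Rational(-7, 4), Add(Add(Mul(-14, Pow(p, -1)), Mul(Add(-3, p), Rational(-1, 6))), Mul(-1, p))) = Add(Rational(-7, 4), Add(Add(Mul(-14, Pow(p, -1)), Add(Rational(1, 2), Mul(Rational(-1, 6), p))), Mul(-1, p))) = Add(Rational(-7, 4), Add(Add(Rational(1, 2), Mul(-14, Pow(p, -1)), Mul(Rational(-1, 6), p)), Mul(-1, p))) = Add(Rational(-7, 4), Add(Rational(1, 2), Mul(-14, Pow(p, -1)), Mul(Rational(-7, 6), p))) = Add(Rational(-5, 4), Mul(-14, Pow(p, -1)), Mul(Rational(-7, 6), p)))
Add(Mul(6, Add(-10, 5)), Mul(-1, Function('T')(23))) = Add(Mul(6, Add(-10, 5)), Mul(-1, Mul(Rational(1, 12), Pow(23, -1), Add(-168, Mul(23, Add(-15, Mul(-14, 23))))))) = Add(Mul(6, -5), Mul(-1, Mul(Rational(1, 12), Rational(1, 23), Add(-168, Mul(23, Add(-15, -322)))))) = Add(-30, Mul(-1, Mul(Rational(1, 12), Rational(1, 23), Add(-168, Mul(23, -337))))) = Add(-30, Mul(-1, Mul(Rational(1, 12), Rational(1, 23), Add(-168, -7751)))) = Add(-30, Mul(-1, Mul(Rational(1, 12), Rational(1, 23), -7919))) = Add(-30, Mul(-1, Rational(-7919, 276))) = Add(-30, Rational(7919, 276)) = Rational(-361, 276)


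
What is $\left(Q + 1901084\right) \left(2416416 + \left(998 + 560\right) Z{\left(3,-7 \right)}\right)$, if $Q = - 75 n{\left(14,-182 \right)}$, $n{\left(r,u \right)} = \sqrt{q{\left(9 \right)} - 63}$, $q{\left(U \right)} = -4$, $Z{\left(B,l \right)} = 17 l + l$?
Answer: $4220611797072 - 166508100 i \sqrt{67} \approx 4.2206 \cdot 10^{12} - 1.3629 \cdot 10^{9} i$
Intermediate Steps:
$Z{\left(B,l \right)} = 18 l$
$n{\left(r,u \right)} = i \sqrt{67}$ ($n{\left(r,u \right)} = \sqrt{-4 - 63} = \sqrt{-67} = i \sqrt{67}$)
$Q = - 75 i \sqrt{67} \approx - 613.9 i$
$\left(Q + 1901084\right) \left(2416416 + \left(998 + 560\right) Z{\left(3,-7 \right)}\right) = \left(- 75 i \sqrt{67} + 1901084\right) \left(2416416 + \left(998 + 560\right) 18 \left(-7\right)\right) = \left(1901084 - 75 i \sqrt{67}\right) \left(2416416 + 1558 \left(-126\right)\right) = \left(1901084 - 75 i \sqrt{67}\right) \left(2416416 - 196308\right) = \left(1901084 - 75 i \sqrt{67}\right) 2220108 = 4220611797072 - 166508100 i \sqrt{67}$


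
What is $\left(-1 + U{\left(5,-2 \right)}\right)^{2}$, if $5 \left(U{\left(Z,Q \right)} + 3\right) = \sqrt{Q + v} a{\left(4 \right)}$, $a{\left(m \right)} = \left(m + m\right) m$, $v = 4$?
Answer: $\frac{2448}{25} - \frac{256 \sqrt{2}}{5} \approx 25.512$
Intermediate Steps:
$a{\left(m \right)} = 2 m^{2}$ ($a{\left(m \right)} = 2 m m = 2 m^{2}$)
$U{\left(Z,Q \right)} = -3 + \frac{32 \sqrt{4 + Q}}{5}$ ($U{\left(Z,Q \right)} = -3 + \frac{\sqrt{Q + 4} \cdot 2 \cdot 4^{2}}{5} = -3 + \frac{\sqrt{4 + Q} 2 \cdot 16}{5} = -3 + \frac{\sqrt{4 + Q} 32}{5} = -3 + \frac{32 \sqrt{4 + Q}}{5}$)
$\left(-1 + U{\left(5,-2 \right)}\right)^{2} = \left(-1 - \left(3 - \frac{32 \sqrt{4 - 2}}{5}\right)\right)^{2} = \left(-1 - \left(3 - \frac{32 \sqrt{2}}{5}\right)\right)^{2} = \left(-4 + \frac{32 \sqrt{2}}{5}\right)^{2}$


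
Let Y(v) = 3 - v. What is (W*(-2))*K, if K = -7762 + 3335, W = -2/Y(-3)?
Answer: -8854/3 ≈ -2951.3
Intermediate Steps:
W = -⅓ (W = -2/(3 - 1*(-3)) = -2/(3 + 3) = -2/6 = -2*⅙ = -⅓ ≈ -0.33333)
K = -4427
(W*(-2))*K = -⅓*(-2)*(-4427) = (⅔)*(-4427) = -8854/3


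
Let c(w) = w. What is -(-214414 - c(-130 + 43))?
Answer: 214327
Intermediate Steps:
-(-214414 - c(-130 + 43)) = -(-214414 - (-130 + 43)) = -(-214414 - 1*(-87)) = -(-214414 + 87) = -1*(-214327) = 214327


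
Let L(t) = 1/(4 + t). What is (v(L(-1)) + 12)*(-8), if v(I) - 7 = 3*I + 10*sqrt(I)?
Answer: -160 - 80*sqrt(3)/3 ≈ -206.19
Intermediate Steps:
v(I) = 7 + 3*I + 10*sqrt(I) (v(I) = 7 + (3*I + 10*sqrt(I)) = 7 + 3*I + 10*sqrt(I))
(v(L(-1)) + 12)*(-8) = ((7 + 3/(4 - 1) + 10*sqrt(1/(4 - 1))) + 12)*(-8) = ((7 + 3/3 + 10*sqrt(1/3)) + 12)*(-8) = ((7 + 3*(1/3) + 10*sqrt(1/3)) + 12)*(-8) = ((7 + 1 + 10*(sqrt(3)/3)) + 12)*(-8) = ((7 + 1 + 10*sqrt(3)/3) + 12)*(-8) = ((8 + 10*sqrt(3)/3) + 12)*(-8) = (20 + 10*sqrt(3)/3)*(-8) = -160 - 80*sqrt(3)/3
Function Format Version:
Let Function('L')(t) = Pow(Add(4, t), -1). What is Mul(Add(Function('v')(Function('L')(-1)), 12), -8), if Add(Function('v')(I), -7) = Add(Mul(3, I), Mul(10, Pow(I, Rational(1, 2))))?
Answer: Add(-160, Mul(Rational(-80, 3), Pow(3, Rational(1, 2)))) ≈ -206.19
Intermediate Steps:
Function('v')(I) = Add(7, Mul(3, I), Mul(10, Pow(I, Rational(1, 2)))) (Function('v')(I) = Add(7, Add(Mul(3, I), Mul(10, Pow(I, Rational(1, 2))))) = Add(7, Mul(3, I), Mul(10, Pow(I, Rational(1, 2)))))
Mul(Add(Function('v')(Function('L')(-1)), 12), -8) = Mul(Add(Add(7, Mul(3, Pow(Add(4, -1), -1)), Mul(10, Pow(Pow(Add(4, -1), -1), Rational(1, 2)))), 12), -8) = Mul(Add(Add(7, Mul(3, Pow(3, -1)), Mul(10, Pow(Pow(3, -1), Rational(1, 2)))), 12), -8) = Mul(Add(Add(7, Mul(3, Rational(1, 3)), Mul(10, Pow(Rational(1, 3), Rational(1, 2)))), 12), -8) = Mul(Add(Add(7, 1, Mul(10, Mul(Rational(1, 3), Pow(3, Rational(1, 2))))), 12), -8) = Mul(Add(Add(7, 1, Mul(Rational(10, 3), Pow(3, Rational(1, 2)))), 12), -8) = Mul(Add(Add(8, Mul(Rational(10, 3), Pow(3, Rational(1, 2)))), 12), -8) = Mul(Add(20, Mul(Rational(10, 3), Pow(3, Rational(1, 2)))), -8) = Add(-160, Mul(Rational(-80, 3), Pow(3, Rational(1, 2))))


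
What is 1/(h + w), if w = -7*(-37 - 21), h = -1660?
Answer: -1/1254 ≈ -0.00079745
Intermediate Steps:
w = 406 (w = -7*(-58) = 406)
1/(h + w) = 1/(-1660 + 406) = 1/(-1254) = -1/1254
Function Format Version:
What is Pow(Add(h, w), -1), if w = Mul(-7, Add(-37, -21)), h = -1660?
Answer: Rational(-1, 1254) ≈ -0.00079745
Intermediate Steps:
w = 406 (w = Mul(-7, -58) = 406)
Pow(Add(h, w), -1) = Pow(Add(-1660, 406), -1) = Pow(-1254, -1) = Rational(-1, 1254)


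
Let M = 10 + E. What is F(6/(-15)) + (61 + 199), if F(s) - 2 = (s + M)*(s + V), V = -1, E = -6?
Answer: 6424/25 ≈ 256.96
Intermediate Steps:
M = 4 (M = 10 - 6 = 4)
F(s) = 2 + (-1 + s)*(4 + s) (F(s) = 2 + (s + 4)*(s - 1) = 2 + (4 + s)*(-1 + s) = 2 + (-1 + s)*(4 + s))
F(6/(-15)) + (61 + 199) = (-2 + (6/(-15))² + 3*(6/(-15))) + (61 + 199) = (-2 + (6*(-1/15))² + 3*(6*(-1/15))) + 260 = (-2 + (-⅖)² + 3*(-⅖)) + 260 = (-2 + 4/25 - 6/5) + 260 = -76/25 + 260 = 6424/25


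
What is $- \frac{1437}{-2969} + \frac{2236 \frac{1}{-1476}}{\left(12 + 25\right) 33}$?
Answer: $\frac{645779242}{1337679981} \approx 0.48276$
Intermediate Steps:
$- \frac{1437}{-2969} + \frac{2236 \frac{1}{-1476}}{\left(12 + 25\right) 33} = \left(-1437\right) \left(- \frac{1}{2969}\right) + \frac{2236 \left(- \frac{1}{1476}\right)}{37 \cdot 33} = \frac{1437}{2969} - \frac{559}{369 \cdot 1221} = \frac{1437}{2969} - \frac{559}{450549} = \frac{645779242}{1337679981}$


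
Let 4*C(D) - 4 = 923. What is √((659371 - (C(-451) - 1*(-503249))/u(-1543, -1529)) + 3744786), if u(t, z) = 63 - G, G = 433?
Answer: √2412461524710/740 ≈ 2098.9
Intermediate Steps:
C(D) = 927/4 (C(D) = 1 + (¼)*923 = 1 + 923/4 = 927/4)
u(t, z) = -370 (u(t, z) = 63 - 1*433 = 63 - 433 = -370)
√((659371 - (C(-451) - 1*(-503249))/u(-1543, -1529)) + 3744786) = √((659371 - (927/4 - 1*(-503249))/(-370)) + 3744786) = √((659371 - (927/4 + 503249)*(-1)/370) + 3744786) = √((659371 - 2013923*(-1)/(4*370)) + 3744786) = √((659371 - 1*(-2013923/1480)) + 3744786) = √((659371 + 2013923/1480) + 3744786) = √(977883003/1480 + 3744786) = √(6520166283/1480) = √2412461524710/740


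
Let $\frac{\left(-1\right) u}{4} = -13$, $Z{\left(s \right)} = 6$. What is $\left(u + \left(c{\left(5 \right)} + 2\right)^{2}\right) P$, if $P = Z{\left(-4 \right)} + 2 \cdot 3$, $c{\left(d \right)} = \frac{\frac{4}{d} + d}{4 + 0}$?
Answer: $\frac{76683}{100} \approx 766.83$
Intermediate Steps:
$c{\left(d \right)} = \frac{1}{d} + \frac{d}{4}$ ($c{\left(d \right)} = \frac{d + \frac{4}{d}}{4} = \left(d + \frac{4}{d}\right) \frac{1}{4} = \frac{1}{d} + \frac{d}{4}$)
$u = 52$ ($u = \left(-4\right) \left(-13\right) = 52$)
$P = 12$ ($P = 6 + 2 \cdot 3 = 6 + 6 = 12$)
$\left(u + \left(c{\left(5 \right)} + 2\right)^{2}\right) P = \left(52 + \left(\left(\frac{1}{5} + \frac{1}{4} \cdot 5\right) + 2\right)^{2}\right) 12 = \left(52 + \left(\left(\frac{1}{5} + \frac{5}{4}\right) + 2\right)^{2}\right) 12 = \left(52 + \left(\frac{29}{20} + 2\right)^{2}\right) 12 = \left(52 + \left(\frac{69}{20}\right)^{2}\right) 12 = \left(52 + \frac{4761}{400}\right) 12 = \frac{25561}{400} \cdot 12 = \frac{76683}{100}$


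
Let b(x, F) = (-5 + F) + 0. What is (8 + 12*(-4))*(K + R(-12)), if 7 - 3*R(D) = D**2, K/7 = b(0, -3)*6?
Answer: 45800/3 ≈ 15267.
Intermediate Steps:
b(x, F) = -5 + F
K = -336 (K = 7*((-5 - 3)*6) = 7*(-8*6) = 7*(-48) = -336)
R(D) = 7/3 - D**2/3
(8 + 12*(-4))*(K + R(-12)) = (8 + 12*(-4))*(-336 + (7/3 - 1/3*(-12)**2)) = (8 - 48)*(-336 + (7/3 - 1/3*144)) = -40*(-336 + (7/3 - 48)) = -40*(-336 - 137/3) = -40*(-1145/3) = 45800/3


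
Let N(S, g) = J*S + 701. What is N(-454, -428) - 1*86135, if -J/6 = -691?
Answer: -1967718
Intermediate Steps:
J = 4146 (J = -6*(-691) = 4146)
N(S, g) = 701 + 4146*S (N(S, g) = 4146*S + 701 = 701 + 4146*S)
N(-454, -428) - 1*86135 = (701 + 4146*(-454)) - 1*86135 = (701 - 1882284) - 86135 = -1881583 - 86135 = -1967718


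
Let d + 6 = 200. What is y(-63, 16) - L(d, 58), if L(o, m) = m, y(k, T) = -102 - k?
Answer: -97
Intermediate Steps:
d = 194 (d = -6 + 200 = 194)
y(-63, 16) - L(d, 58) = (-102 - 1*(-63)) - 1*58 = (-102 + 63) - 58 = -39 - 58 = -97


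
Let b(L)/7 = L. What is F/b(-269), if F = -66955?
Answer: 9565/269 ≈ 35.558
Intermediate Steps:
b(L) = 7*L
F/b(-269) = -66955/(7*(-269)) = -66955/(-1883) = -66955*(-1/1883) = 9565/269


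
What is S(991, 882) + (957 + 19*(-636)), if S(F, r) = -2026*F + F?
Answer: -2017902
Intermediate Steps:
S(F, r) = -2025*F
S(991, 882) + (957 + 19*(-636)) = -2025*991 + (957 + 19*(-636)) = -2006775 + (957 - 12084) = -2006775 - 11127 = -2017902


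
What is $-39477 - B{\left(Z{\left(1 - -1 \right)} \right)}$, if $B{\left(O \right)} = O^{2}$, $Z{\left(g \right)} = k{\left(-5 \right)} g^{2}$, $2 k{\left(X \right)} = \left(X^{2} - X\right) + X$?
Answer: $-41977$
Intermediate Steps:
$k{\left(X \right)} = \frac{X^{2}}{2}$ ($k{\left(X \right)} = \frac{\left(X^{2} - X\right) + X}{2} = \frac{X^{2}}{2}$)
$Z{\left(g \right)} = \frac{25 g^{2}}{2}$ ($Z{\left(g \right)} = \frac{\left(-5\right)^{2}}{2} g^{2} = \frac{1}{2} \cdot 25 g^{2} = \frac{25 g^{2}}{2}$)
$-39477 - B{\left(Z{\left(1 - -1 \right)} \right)} = -39477 - \left(\frac{25 \left(1 - -1\right)^{2}}{2}\right)^{2} = -39477 - \left(\frac{25 \left(1 + 1\right)^{2}}{2}\right)^{2} = -39477 - \left(\frac{25 \cdot 2^{2}}{2}\right)^{2} = -39477 - \left(\frac{25}{2} \cdot 4\right)^{2} = -39477 - 50^{2} = -39477 - 2500 = -41977$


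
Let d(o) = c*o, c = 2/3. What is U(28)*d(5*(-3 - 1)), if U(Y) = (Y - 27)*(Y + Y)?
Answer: -2240/3 ≈ -746.67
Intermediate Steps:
U(Y) = 2*Y*(-27 + Y) (U(Y) = (-27 + Y)*(2*Y) = 2*Y*(-27 + Y))
c = ⅔ (c = 2*(⅓) = ⅔ ≈ 0.66667)
d(o) = 2*o/3
U(28)*d(5*(-3 - 1)) = (2*28*(-27 + 28))*(2*(5*(-3 - 1))/3) = (2*28*1)*(2*(5*(-4))/3) = 56*((⅔)*(-20)) = 56*(-40/3) = -2240/3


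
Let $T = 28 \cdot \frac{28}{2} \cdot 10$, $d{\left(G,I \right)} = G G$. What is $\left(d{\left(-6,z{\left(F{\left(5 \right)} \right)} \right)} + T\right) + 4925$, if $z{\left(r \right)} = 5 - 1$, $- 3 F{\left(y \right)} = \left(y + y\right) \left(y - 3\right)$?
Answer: $8881$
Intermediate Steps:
$F{\left(y \right)} = - \frac{2 y \left(-3 + y\right)}{3}$ ($F{\left(y \right)} = - \frac{\left(y + y\right) \left(y - 3\right)}{3} = - \frac{2 y \left(-3 + y\right)}{3}$)
$z{\left(r \right)} = 4$
$d{\left(G,I \right)} = G^{2}$
$T = 3920$ ($T = 28 \cdot 28 \cdot \frac{1}{2} \cdot 10 = 28 \cdot 14 \cdot 10 = 392 \cdot 10 = 3920$)
$\left(d{\left(-6,z{\left(F{\left(5 \right)} \right)} \right)} + T\right) + 4925 = \left(\left(-6\right)^{2} + 3920\right) + 4925 = \left(36 + 3920\right) + 4925 = 3956 + 4925 = 8881$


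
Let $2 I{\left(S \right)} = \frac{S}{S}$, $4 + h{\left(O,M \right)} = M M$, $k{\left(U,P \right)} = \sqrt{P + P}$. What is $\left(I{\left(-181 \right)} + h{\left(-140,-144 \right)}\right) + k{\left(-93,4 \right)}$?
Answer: $\frac{41465}{2} + 2 \sqrt{2} \approx 20735.0$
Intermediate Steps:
$k{\left(U,P \right)} = \sqrt{2} \sqrt{P}$ ($k{\left(U,P \right)} = \sqrt{2 P} = \sqrt{2} \sqrt{P}$)
$h{\left(O,M \right)} = -4 + M^{2}$ ($h{\left(O,M \right)} = -4 + M M = -4 + M^{2}$)
$I{\left(S \right)} = \frac{1}{2}$ ($I{\left(S \right)} = \frac{S \frac{1}{S}}{2} = \frac{1}{2} \cdot 1 = \frac{1}{2}$)
$\left(I{\left(-181 \right)} + h{\left(-140,-144 \right)}\right) + k{\left(-93,4 \right)} = \left(\frac{1}{2} - \left(4 - \left(-144\right)^{2}\right)\right) + \sqrt{2} \sqrt{4} = \left(\frac{1}{2} + \left(-4 + 20736\right)\right) + \sqrt{2} \cdot 2 = \left(\frac{1}{2} + 20732\right) + 2 \sqrt{2} = \frac{41465}{2} + 2 \sqrt{2}$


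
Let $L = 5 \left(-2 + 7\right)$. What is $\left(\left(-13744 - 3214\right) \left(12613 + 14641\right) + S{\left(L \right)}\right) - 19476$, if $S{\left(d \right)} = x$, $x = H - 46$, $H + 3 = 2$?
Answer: $-462192855$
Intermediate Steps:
$H = -1$ ($H = -3 + 2 = -1$)
$L = 25$ ($L = 5 \cdot 5 = 25$)
$x = -47$ ($x = -1 - 46 = -47$)
$S{\left(d \right)} = -47$
$\left(\left(-13744 - 3214\right) \left(12613 + 14641\right) + S{\left(L \right)}\right) - 19476 = \left(\left(-13744 - 3214\right) \left(12613 + 14641\right) - 47\right) - 19476 = \left(\left(-16958\right) 27254 - 47\right) - 19476 = \left(-462173332 - 47\right) - 19476 = -462173379 - 19476 = -462192855$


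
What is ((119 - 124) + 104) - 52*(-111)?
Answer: 5871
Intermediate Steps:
((119 - 124) + 104) - 52*(-111) = (-5 + 104) + 5772 = 99 + 5772 = 5871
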